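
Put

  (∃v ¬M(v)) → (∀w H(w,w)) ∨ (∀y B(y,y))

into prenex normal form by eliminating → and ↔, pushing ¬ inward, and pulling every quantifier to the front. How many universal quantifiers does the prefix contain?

Eliminate → and ↔ using ¬ and ∨.
  ¬(∃v ¬M(v)) ∨ (∀w H(w,w)) ∨ (∀y B(y,y))
Move each ¬ inward, flipping quantifiers it crosses:
  (∀v M(v)) ∨ (∀w H(w,w)) ∨ (∀y B(y,y))
All bound variables are already distinct, so no renaming is needed.
Pull the quantifiers to the front (each side's bound variable is not free in the other side):
  ∀v ∀w ∀y (M(v) ∨ H(w,w) ∨ B(y,y))
The prefix is ∀v ∀w ∀y: 3 universal, 0 existential.

3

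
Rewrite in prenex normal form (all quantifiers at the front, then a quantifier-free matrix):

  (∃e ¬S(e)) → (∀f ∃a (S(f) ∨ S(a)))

Eliminate → and ↔ using ¬ and ∨.
  ¬(∃e ¬S(e)) ∨ (∀f ∃a (S(f) ∨ S(a)))
Move each ¬ inward, flipping quantifiers it crosses:
  (∀e S(e)) ∨ (∀f ∃a (S(f) ∨ S(a)))
Pull the quantifiers to the front (each side's bound variable is not free in the other side):
  ∀e ∀f ∃a (S(e) ∨ S(f) ∨ S(a))

∀e ∀f ∃a (S(e) ∨ S(f) ∨ S(a))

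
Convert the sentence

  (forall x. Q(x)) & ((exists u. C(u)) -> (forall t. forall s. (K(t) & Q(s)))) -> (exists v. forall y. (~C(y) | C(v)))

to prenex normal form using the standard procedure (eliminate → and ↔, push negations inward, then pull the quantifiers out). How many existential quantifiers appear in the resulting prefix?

Rewrite implications/biconditionals: A → B as ¬A ∨ B.
  ~((forall x. Q(x)) & (~(exists u. C(u)) | (forall t. forall s. (K(t) & Q(s))))) | (exists v. forall y. (~C(y) | C(v)))
Push ¬ through the quantifiers and connectives to reach negation normal form:
  (exists x. ~Q(x)) | (exists u. C(u)) & (exists t. exists s. (~K(t) | ~Q(s))) | (exists v. forall y. (~C(y) | C(v)))
Finally move all quantifiers to the prefix:
  exists x. exists u. exists t. exists s. exists v. forall y. (~Q(x) | C(u) & (~K(t) | ~Q(s)) | ~C(y) | C(v))
The prefix is exists x exists u exists t exists s exists v forall y: 1 universal, 5 existential.

5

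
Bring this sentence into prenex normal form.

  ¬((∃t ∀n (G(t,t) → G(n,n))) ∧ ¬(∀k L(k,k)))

First replace A → B with ¬A ∨ B.
  ¬((∃t ∀n (¬G(t,t) ∨ G(n,n))) ∧ ¬(∀k L(k,k)))
Move each ¬ inward, flipping quantifiers it crosses:
  (∀t ∃n (G(t,t) ∧ ¬G(n,n))) ∨ (∀k L(k,k))
Finally move all quantifiers to the prefix:
  ∀t ∃n ∀k (G(t,t) ∧ ¬G(n,n) ∨ L(k,k))

∀t ∃n ∀k (G(t,t) ∧ ¬G(n,n) ∨ L(k,k))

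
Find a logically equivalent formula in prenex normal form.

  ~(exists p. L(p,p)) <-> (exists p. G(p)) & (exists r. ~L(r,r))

First replace A → B with ¬A ∨ B; A ↔ B as (¬A ∨ B) ∧ (¬B ∨ A).
  (~~(exists p. L(p,p)) | (exists p. G(p)) & (exists r. ~L(r,r))) & (~((exists p. G(p)) & (exists r. ~L(r,r))) | ~(exists p. L(p,p)))
Move each ¬ inward, flipping quantifiers it crosses:
  ((exists p. L(p,p)) | (exists p. G(p)) & (exists r. ~L(r,r))) & ((forall p. ~G(p)) | (forall r. L(r,r)) | (forall p. ~L(p,p)))
Give each quantifier a distinct variable: p↦u, p↦s, r↦u1, p↦v.
  ((exists p. L(p,p)) | (exists u. G(u)) & (exists r. ~L(r,r))) & ((forall s. ~G(s)) | (forall u1. L(u1,u1)) | (forall v. ~L(v,v)))
Extract every quantifier outward, since the variables are now distinct and don't occur free across branches:
  exists p. exists u. exists r. forall s. forall u1. forall v. ((L(p,p) | G(u) & ~L(r,r)) & (~G(s) | L(u1,u1) | ~L(v,v)))

exists p. exists u. exists r. forall s. forall u1. forall v. ((L(p,p) | G(u) & ~L(r,r)) & (~G(s) | L(u1,u1) | ~L(v,v)))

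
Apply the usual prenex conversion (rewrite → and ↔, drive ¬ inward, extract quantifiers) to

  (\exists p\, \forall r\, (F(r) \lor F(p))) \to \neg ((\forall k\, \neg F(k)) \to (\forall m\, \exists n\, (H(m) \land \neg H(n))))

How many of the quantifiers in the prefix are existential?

Eliminate → and ↔ using ¬ and ∨.
  \neg (\exists p\, \forall r\, (F(r) \lor F(p))) \lor \neg (\neg (\forall k\, \neg F(k)) \lor (\forall m\, \exists n\, (H(m) \land \neg H(n))))
Drive negations inward (¬∀x A ≡ ∃x ¬A, ¬∃x A ≡ ∀x ¬A, De Morgan for ∧/∨):
  (\forall p\, \exists r\, (\neg F(r) \land \neg F(p))) \lor (\forall k\, \neg F(k)) \land (\exists m\, \forall n\, (\neg H(m) \lor H(n)))
All bound variables are already distinct, so no renaming is needed.
Extract every quantifier outward, since the variables are now distinct and don't occur free across branches:
  \forall p\, \exists r\, \forall k\, \exists m\, \forall n\, (\neg F(r) \land \neg F(p) \lor \neg F(k) \land (\neg H(m) \lor H(n)))
The prefix is \forall p \exists r \forall k \exists m \forall n: 3 universal, 2 existential.

2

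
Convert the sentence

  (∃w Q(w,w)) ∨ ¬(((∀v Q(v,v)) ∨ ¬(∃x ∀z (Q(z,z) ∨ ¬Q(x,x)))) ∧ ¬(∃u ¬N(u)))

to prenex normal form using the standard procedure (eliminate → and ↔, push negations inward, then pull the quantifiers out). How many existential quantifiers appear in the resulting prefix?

4

Move each ¬ inward, flipping quantifiers it crosses:
  (∃w Q(w,w)) ∨ (∃v ¬Q(v,v)) ∧ (∃x ∀z (Q(z,z) ∨ ¬Q(x,x))) ∨ (∃u ¬N(u))
All bound variables are already distinct, so no renaming is needed.
Pull the quantifiers to the front (each side's bound variable is not free in the other side):
  ∃w ∃v ∃x ∀z ∃u (Q(w,w) ∨ ¬Q(v,v) ∧ (Q(z,z) ∨ ¬Q(x,x)) ∨ ¬N(u))
The prefix is ∃w ∃v ∃x ∀z ∃u: 1 universal, 4 existential.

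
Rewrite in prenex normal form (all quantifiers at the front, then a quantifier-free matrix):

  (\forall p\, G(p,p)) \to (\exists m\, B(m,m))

Rewrite implications/biconditionals: A → B as ¬A ∨ B.
  \neg (\forall p\, G(p,p)) \lor (\exists m\, B(m,m))
Push ¬ through the quantifiers and connectives to reach negation normal form:
  (\exists p\, \neg G(p,p)) \lor (\exists m\, B(m,m))
All bound variables are already distinct, so no renaming is needed.
Extract every quantifier outward, since the variables are now distinct and don't occur free across branches:
  \exists p\, \exists m\, (\neg G(p,p) \lor B(m,m))

\exists p\, \exists m\, (\neg G(p,p) \lor B(m,m))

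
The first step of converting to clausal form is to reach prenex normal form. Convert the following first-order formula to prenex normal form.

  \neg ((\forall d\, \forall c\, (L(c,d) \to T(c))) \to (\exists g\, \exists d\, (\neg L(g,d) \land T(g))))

First replace A → B with ¬A ∨ B.
  \neg (\neg (\forall d\, \forall c\, (\neg L(c,d) \lor T(c))) \lor (\exists g\, \exists d\, (\neg L(g,d) \land T(g))))
Drive negations inward (¬∀x A ≡ ∃x ¬A, ¬∃x A ≡ ∀x ¬A, De Morgan for ∧/∨):
  (\forall d\, \forall c\, (\neg L(c,d) \lor T(c))) \land (\forall g\, \forall d\, (L(g,d) \lor \neg T(g)))
Standardize variables apart so no two quantifiers bind the same name: d↦b.
  (\forall d\, \forall c\, (\neg L(c,d) \lor T(c))) \land (\forall g\, \forall b\, (L(g,b) \lor \neg T(g)))
Extract every quantifier outward, since the variables are now distinct and don't occur free across branches:
  \forall d\, \forall c\, \forall g\, \forall b\, ((\neg L(c,d) \lor T(c)) \land (L(g,b) \lor \neg T(g)))

\forall d\, \forall c\, \forall g\, \forall b\, ((\neg L(c,d) \lor T(c)) \land (L(g,b) \lor \neg T(g)))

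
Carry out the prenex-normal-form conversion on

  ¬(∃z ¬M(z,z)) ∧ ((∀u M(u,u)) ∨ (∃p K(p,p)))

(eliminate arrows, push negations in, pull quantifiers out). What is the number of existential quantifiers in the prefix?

Drive negations inward (¬∀x A ≡ ∃x ¬A, ¬∃x A ≡ ∀x ¬A, De Morgan for ∧/∨):
  (∀z M(z,z)) ∧ ((∀u M(u,u)) ∨ (∃p K(p,p)))
All bound variables are already distinct, so no renaming is needed.
Finally move all quantifiers to the prefix:
  ∀z ∀u ∃p (M(z,z) ∧ (M(u,u) ∨ K(p,p)))
The prefix is ∀z ∀u ∃p: 2 universal, 1 existential.

1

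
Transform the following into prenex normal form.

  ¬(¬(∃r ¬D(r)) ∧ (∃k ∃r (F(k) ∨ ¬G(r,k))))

∃r ∀k ∀q (¬D(r) ∨ ¬F(k) ∧ G(q,k))

Drive negations inward (¬∀x A ≡ ∃x ¬A, ¬∃x A ≡ ∀x ¬A, De Morgan for ∧/∨):
  (∃r ¬D(r)) ∨ (∀k ∀r (¬F(k) ∧ G(r,k)))
Rename bound variables to avoid capture: r↦q.
  (∃r ¬D(r)) ∨ (∀k ∀q (¬F(k) ∧ G(q,k)))
Extract every quantifier outward, since the variables are now distinct and don't occur free across branches:
  ∃r ∀k ∀q (¬D(r) ∨ ¬F(k) ∧ G(q,k))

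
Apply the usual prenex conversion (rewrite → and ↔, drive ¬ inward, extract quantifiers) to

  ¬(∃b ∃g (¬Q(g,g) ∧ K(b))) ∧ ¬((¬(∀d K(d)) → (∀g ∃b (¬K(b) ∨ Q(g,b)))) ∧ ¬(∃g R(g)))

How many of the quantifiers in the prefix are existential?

3

First replace A → B with ¬A ∨ B.
  ¬(∃b ∃g (¬Q(g,g) ∧ K(b))) ∧ ¬((¬¬(∀d K(d)) ∨ (∀g ∃b (¬K(b) ∨ Q(g,b)))) ∧ ¬(∃g R(g)))
Push ¬ through the quantifiers and connectives to reach negation normal form:
  (∀b ∀g (Q(g,g) ∨ ¬K(b))) ∧ ((∃d ¬K(d)) ∧ (∃g ∀b (K(b) ∧ ¬Q(g,b))) ∨ (∃g R(g)))
Standardize variables apart so no two quantifiers bind the same name: g↦z1, b↦x1, g↦z.
  (∀b ∀g (Q(g,g) ∨ ¬K(b))) ∧ ((∃d ¬K(d)) ∧ (∃z1 ∀x1 (K(x1) ∧ ¬Q(z1,x1))) ∨ (∃z R(z)))
Extract every quantifier outward, since the variables are now distinct and don't occur free across branches:
  ∀b ∀g ∃d ∃z1 ∀x1 ∃z ((Q(g,g) ∨ ¬K(b)) ∧ (¬K(d) ∧ K(x1) ∧ ¬Q(z1,x1) ∨ R(z)))
The prefix is ∀b ∀g ∃d ∃z1 ∀x1 ∃z: 3 universal, 3 existential.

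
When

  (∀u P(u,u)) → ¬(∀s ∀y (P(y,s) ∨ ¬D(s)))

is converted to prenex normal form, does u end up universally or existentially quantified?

Rewrite implications/biconditionals: A → B as ¬A ∨ B.
  ¬(∀u P(u,u)) ∨ ¬(∀s ∀y (P(y,s) ∨ ¬D(s)))
Drive negations inward (¬∀x A ≡ ∃x ¬A, ¬∃x A ≡ ∀x ¬A, De Morgan for ∧/∨):
  (∃u ¬P(u,u)) ∨ (∃s ∃y (¬P(y,s) ∧ D(s)))
All bound variables are already distinct, so no renaming is needed.
Pull the quantifiers to the front (each side's bound variable is not free in the other side):
  ∃u ∃s ∃y (¬P(u,u) ∨ ¬P(y,s) ∧ D(s))
The quantifier ∀u sits under an odd number of negations (counting the antecedent side of each →), so it flips to ∃u.

existential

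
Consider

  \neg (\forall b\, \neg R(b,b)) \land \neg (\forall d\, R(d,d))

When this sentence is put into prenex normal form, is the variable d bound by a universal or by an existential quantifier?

Drive negations inward (¬∀x A ≡ ∃x ¬A, ¬∃x A ≡ ∀x ¬A, De Morgan for ∧/∨):
  (\exists b\, R(b,b)) \land (\exists d\, \neg R(d,d))
All bound variables are already distinct, so no renaming is needed.
Pull the quantifiers to the front (each side's bound variable is not free in the other side):
  \exists b\, \exists d\, (R(b,b) \land \neg R(d,d))
The quantifier \forall d sits under an odd number of negations, so it flips to \exists d.

existential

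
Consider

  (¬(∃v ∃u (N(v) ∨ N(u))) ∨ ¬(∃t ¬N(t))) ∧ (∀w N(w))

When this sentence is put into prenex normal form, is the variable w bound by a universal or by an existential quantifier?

universal

Drive negations inward (¬∀x A ≡ ∃x ¬A, ¬∃x A ≡ ∀x ¬A, De Morgan for ∧/∨):
  ((∀v ∀u (¬N(v) ∧ ¬N(u))) ∨ (∀t N(t))) ∧ (∀w N(w))
Pull the quantifiers to the front (each side's bound variable is not free in the other side):
  ∀v ∀u ∀t ∀w ((¬N(v) ∧ ¬N(u) ∨ N(t)) ∧ N(w))
The quantifier ∀w sits under an even number of negations, so it remains universal.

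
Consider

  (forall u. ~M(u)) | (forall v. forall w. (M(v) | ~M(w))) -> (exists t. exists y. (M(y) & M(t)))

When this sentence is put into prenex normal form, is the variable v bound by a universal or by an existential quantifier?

existential

First replace A → B with ¬A ∨ B.
  ~((forall u. ~M(u)) | (forall v. forall w. (M(v) | ~M(w)))) | (exists t. exists y. (M(y) & M(t)))
Move each ¬ inward, flipping quantifiers it crosses:
  (exists u. M(u)) & (exists v. exists w. (~M(v) & M(w))) | (exists t. exists y. (M(y) & M(t)))
Pull the quantifiers to the front (each side's bound variable is not free in the other side):
  exists u. exists v. exists w. exists t. exists y. (M(u) & ~M(v) & M(w) | M(y) & M(t))
The quantifier forall v sits under an odd number of negations (counting the antecedent side of each →), so it flips to exists v.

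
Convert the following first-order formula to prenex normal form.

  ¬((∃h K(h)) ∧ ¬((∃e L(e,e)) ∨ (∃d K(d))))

∀h ∃e ∃d (¬K(h) ∨ L(e,e) ∨ K(d))

Drive negations inward (¬∀x A ≡ ∃x ¬A, ¬∃x A ≡ ∀x ¬A, De Morgan for ∧/∨):
  (∀h ¬K(h)) ∨ (∃e L(e,e)) ∨ (∃d K(d))
All bound variables are already distinct, so no renaming is needed.
Pull the quantifiers to the front (each side's bound variable is not free in the other side):
  ∀h ∃e ∃d (¬K(h) ∨ L(e,e) ∨ K(d))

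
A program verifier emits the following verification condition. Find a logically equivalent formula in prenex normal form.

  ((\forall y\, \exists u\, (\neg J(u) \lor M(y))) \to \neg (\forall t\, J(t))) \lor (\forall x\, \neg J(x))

\exists y\, \forall u\, \exists t\, \forall x\, (J(u) \land \neg M(y) \lor \neg J(t) \lor \neg J(x))

First replace A → B with ¬A ∨ B.
  \neg (\forall y\, \exists u\, (\neg J(u) \lor M(y))) \lor \neg (\forall t\, J(t)) \lor (\forall x\, \neg J(x))
Drive negations inward (¬∀x A ≡ ∃x ¬A, ¬∃x A ≡ ∀x ¬A, De Morgan for ∧/∨):
  (\exists y\, \forall u\, (J(u) \land \neg M(y))) \lor (\exists t\, \neg J(t)) \lor (\forall x\, \neg J(x))
All bound variables are already distinct, so no renaming is needed.
Extract every quantifier outward, since the variables are now distinct and don't occur free across branches:
  \exists y\, \forall u\, \exists t\, \forall x\, (J(u) \land \neg M(y) \lor \neg J(t) \lor \neg J(x))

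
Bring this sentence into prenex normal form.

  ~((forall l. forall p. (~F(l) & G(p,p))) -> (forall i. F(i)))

forall l. forall p. exists i. (~F(l) & G(p,p) & ~F(i))

Rewrite implications/biconditionals: A → B as ¬A ∨ B.
  ~(~(forall l. forall p. (~F(l) & G(p,p))) | (forall i. F(i)))
Push ¬ through the quantifiers and connectives to reach negation normal form:
  (forall l. forall p. (~F(l) & G(p,p))) & (exists i. ~F(i))
All bound variables are already distinct, so no renaming is needed.
Pull the quantifiers to the front (each side's bound variable is not free in the other side):
  forall l. forall p. exists i. (~F(l) & G(p,p) & ~F(i))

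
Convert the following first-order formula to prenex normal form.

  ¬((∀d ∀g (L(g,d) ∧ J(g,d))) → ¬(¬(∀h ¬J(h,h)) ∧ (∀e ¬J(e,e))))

∀d ∀g ∃h ∀e (L(g,d) ∧ J(g,d) ∧ J(h,h) ∧ ¬J(e,e))

Rewrite implications/biconditionals: A → B as ¬A ∨ B.
  ¬(¬(∀d ∀g (L(g,d) ∧ J(g,d))) ∨ ¬(¬(∀h ¬J(h,h)) ∧ (∀e ¬J(e,e))))
Push ¬ through the quantifiers and connectives to reach negation normal form:
  (∀d ∀g (L(g,d) ∧ J(g,d))) ∧ (∃h J(h,h)) ∧ (∀e ¬J(e,e))
All bound variables are already distinct, so no renaming is needed.
Extract every quantifier outward, since the variables are now distinct and don't occur free across branches:
  ∀d ∀g ∃h ∀e (L(g,d) ∧ J(g,d) ∧ J(h,h) ∧ ¬J(e,e))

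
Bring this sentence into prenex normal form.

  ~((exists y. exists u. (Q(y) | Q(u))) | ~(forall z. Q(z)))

Drive negations inward (¬∀x A ≡ ∃x ¬A, ¬∃x A ≡ ∀x ¬A, De Morgan for ∧/∨):
  (forall y. forall u. (~Q(y) & ~Q(u))) & (forall z. Q(z))
All bound variables are already distinct, so no renaming is needed.
Finally move all quantifiers to the prefix:
  forall y. forall u. forall z. (~Q(y) & ~Q(u) & Q(z))

forall y. forall u. forall z. (~Q(y) & ~Q(u) & Q(z))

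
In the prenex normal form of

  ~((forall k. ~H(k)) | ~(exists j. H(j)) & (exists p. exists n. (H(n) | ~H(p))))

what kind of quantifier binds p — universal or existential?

Move each ¬ inward, flipping quantifiers it crosses:
  (exists k. H(k)) & ((exists j. H(j)) | (forall p. forall n. (~H(n) & H(p))))
Pull the quantifiers to the front (each side's bound variable is not free in the other side):
  exists k. exists j. forall p. forall n. (H(k) & (H(j) | ~H(n) & H(p)))
The quantifier exists p sits under an odd number of negations, so it flips to forall p.

universal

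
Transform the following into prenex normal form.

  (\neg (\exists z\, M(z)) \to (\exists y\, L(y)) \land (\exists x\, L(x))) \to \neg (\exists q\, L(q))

Rewrite implications/biconditionals: A → B as ¬A ∨ B.
  \neg (\neg \neg (\exists z\, M(z)) \lor (\exists y\, L(y)) \land (\exists x\, L(x))) \lor \neg (\exists q\, L(q))
Move each ¬ inward, flipping quantifiers it crosses:
  (\forall z\, \neg M(z)) \land ((\forall y\, \neg L(y)) \lor (\forall x\, \neg L(x))) \lor (\forall q\, \neg L(q))
Extract every quantifier outward, since the variables are now distinct and don't occur free across branches:
  \forall z\, \forall y\, \forall x\, \forall q\, (\neg M(z) \land (\neg L(y) \lor \neg L(x)) \lor \neg L(q))

\forall z\, \forall y\, \forall x\, \forall q\, (\neg M(z) \land (\neg L(y) \lor \neg L(x)) \lor \neg L(q))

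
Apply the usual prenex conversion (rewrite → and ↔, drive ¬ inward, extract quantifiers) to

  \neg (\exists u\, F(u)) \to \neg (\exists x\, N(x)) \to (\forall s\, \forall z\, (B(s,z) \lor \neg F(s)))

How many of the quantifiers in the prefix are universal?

Rewrite implications/biconditionals: A → B as ¬A ∨ B.
  \neg \neg (\exists u\, F(u)) \lor \neg \neg (\exists x\, N(x)) \lor (\forall s\, \forall z\, (B(s,z) \lor \neg F(s)))
Drive negations inward (¬∀x A ≡ ∃x ¬A, ¬∃x A ≡ ∀x ¬A, De Morgan for ∧/∨):
  (\exists u\, F(u)) \lor (\exists x\, N(x)) \lor (\forall s\, \forall z\, (B(s,z) \lor \neg F(s)))
All bound variables are already distinct, so no renaming is needed.
Extract every quantifier outward, since the variables are now distinct and don't occur free across branches:
  \exists u\, \exists x\, \forall s\, \forall z\, (F(u) \lor N(x) \lor B(s,z) \lor \neg F(s))
The prefix is \exists u \exists x \forall s \forall z: 2 universal, 2 existential.

2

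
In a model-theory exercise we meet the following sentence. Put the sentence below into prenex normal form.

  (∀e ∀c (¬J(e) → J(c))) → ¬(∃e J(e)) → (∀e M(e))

∃e ∃c ∃s ∀r (¬J(e) ∧ ¬J(c) ∨ J(s) ∨ M(r))

Rewrite implications/biconditionals: A → B as ¬A ∨ B.
  ¬(∀e ∀c (¬¬J(e) ∨ J(c))) ∨ ¬¬(∃e J(e)) ∨ (∀e M(e))
Drive negations inward (¬∀x A ≡ ∃x ¬A, ¬∃x A ≡ ∀x ¬A, De Morgan for ∧/∨):
  (∃e ∃c (¬J(e) ∧ ¬J(c))) ∨ (∃e J(e)) ∨ (∀e M(e))
Rename bound variables to avoid capture: e↦s, e↦r.
  (∃e ∃c (¬J(e) ∧ ¬J(c))) ∨ (∃s J(s)) ∨ (∀r M(r))
Pull the quantifiers to the front (each side's bound variable is not free in the other side):
  ∃e ∃c ∃s ∀r (¬J(e) ∧ ¬J(c) ∨ J(s) ∨ M(r))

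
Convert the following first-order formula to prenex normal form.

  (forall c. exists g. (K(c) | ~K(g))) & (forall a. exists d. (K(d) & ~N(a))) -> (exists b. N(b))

exists c. forall g. exists a. forall d. exists b. (~K(c) & K(g) | ~K(d) | N(a) | N(b))

Rewrite implications/biconditionals: A → B as ¬A ∨ B.
  ~((forall c. exists g. (K(c) | ~K(g))) & (forall a. exists d. (K(d) & ~N(a)))) | (exists b. N(b))
Drive negations inward (¬∀x A ≡ ∃x ¬A, ¬∃x A ≡ ∀x ¬A, De Morgan for ∧/∨):
  (exists c. forall g. (~K(c) & K(g))) | (exists a. forall d. (~K(d) | N(a))) | (exists b. N(b))
All bound variables are already distinct, so no renaming is needed.
Pull the quantifiers to the front (each side's bound variable is not free in the other side):
  exists c. forall g. exists a. forall d. exists b. (~K(c) & K(g) | ~K(d) | N(a) | N(b))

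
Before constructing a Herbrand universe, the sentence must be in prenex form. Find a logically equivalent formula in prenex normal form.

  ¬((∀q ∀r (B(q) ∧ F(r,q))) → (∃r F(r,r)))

∀q ∀r ∀v1 (B(q) ∧ F(r,q) ∧ ¬F(v1,v1))

Rewrite implications/biconditionals: A → B as ¬A ∨ B.
  ¬(¬(∀q ∀r (B(q) ∧ F(r,q))) ∨ (∃r F(r,r)))
Drive negations inward (¬∀x A ≡ ∃x ¬A, ¬∃x A ≡ ∀x ¬A, De Morgan for ∧/∨):
  (∀q ∀r (B(q) ∧ F(r,q))) ∧ (∀r ¬F(r,r))
Give each quantifier a distinct variable: r↦v1.
  (∀q ∀r (B(q) ∧ F(r,q))) ∧ (∀v1 ¬F(v1,v1))
Extract every quantifier outward, since the variables are now distinct and don't occur free across branches:
  ∀q ∀r ∀v1 (B(q) ∧ F(r,q) ∧ ¬F(v1,v1))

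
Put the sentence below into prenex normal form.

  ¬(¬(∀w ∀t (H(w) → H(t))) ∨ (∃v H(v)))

Eliminate → and ↔ using ¬ and ∨.
  ¬(¬(∀w ∀t (¬H(w) ∨ H(t))) ∨ (∃v H(v)))
Push ¬ through the quantifiers and connectives to reach negation normal form:
  (∀w ∀t (¬H(w) ∨ H(t))) ∧ (∀v ¬H(v))
All bound variables are already distinct, so no renaming is needed.
Extract every quantifier outward, since the variables are now distinct and don't occur free across branches:
  ∀w ∀t ∀v ((¬H(w) ∨ H(t)) ∧ ¬H(v))

∀w ∀t ∀v ((¬H(w) ∨ H(t)) ∧ ¬H(v))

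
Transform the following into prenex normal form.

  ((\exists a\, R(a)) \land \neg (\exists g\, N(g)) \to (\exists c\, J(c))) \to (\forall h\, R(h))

Eliminate → and ↔ using ¬ and ∨.
  \neg (\neg ((\exists a\, R(a)) \land \neg (\exists g\, N(g))) \lor (\exists c\, J(c))) \lor (\forall h\, R(h))
Drive negations inward (¬∀x A ≡ ∃x ¬A, ¬∃x A ≡ ∀x ¬A, De Morgan for ∧/∨):
  (\exists a\, R(a)) \land (\forall g\, \neg N(g)) \land (\forall c\, \neg J(c)) \lor (\forall h\, R(h))
Pull the quantifiers to the front (each side's bound variable is not free in the other side):
  \exists a\, \forall g\, \forall c\, \forall h\, (R(a) \land \neg N(g) \land \neg J(c) \lor R(h))

\exists a\, \forall g\, \forall c\, \forall h\, (R(a) \land \neg N(g) \land \neg J(c) \lor R(h))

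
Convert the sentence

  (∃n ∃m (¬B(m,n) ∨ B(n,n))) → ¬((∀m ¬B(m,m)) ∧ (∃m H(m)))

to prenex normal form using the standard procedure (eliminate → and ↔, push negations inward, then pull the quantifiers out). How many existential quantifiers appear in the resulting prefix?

1

Rewrite implications/biconditionals: A → B as ¬A ∨ B.
  ¬(∃n ∃m (¬B(m,n) ∨ B(n,n))) ∨ ¬((∀m ¬B(m,m)) ∧ (∃m H(m)))
Drive negations inward (¬∀x A ≡ ∃x ¬A, ¬∃x A ≡ ∀x ¬A, De Morgan for ∧/∨):
  (∀n ∀m (B(m,n) ∧ ¬B(n,n))) ∨ (∃m B(m,m)) ∨ (∀m ¬H(m))
Rename bound variables to avoid capture: m↦x1, m↦u1.
  (∀n ∀m (B(m,n) ∧ ¬B(n,n))) ∨ (∃x1 B(x1,x1)) ∨ (∀u1 ¬H(u1))
Pull the quantifiers to the front (each side's bound variable is not free in the other side):
  ∀n ∀m ∃x1 ∀u1 (B(m,n) ∧ ¬B(n,n) ∨ B(x1,x1) ∨ ¬H(u1))
The prefix is ∀n ∀m ∃x1 ∀u1: 3 universal, 1 existential.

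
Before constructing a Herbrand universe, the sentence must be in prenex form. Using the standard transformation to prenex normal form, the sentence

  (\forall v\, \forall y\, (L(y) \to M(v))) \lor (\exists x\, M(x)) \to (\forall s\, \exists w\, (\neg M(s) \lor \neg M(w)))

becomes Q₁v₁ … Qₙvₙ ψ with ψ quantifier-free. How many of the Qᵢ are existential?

3

First replace A → B with ¬A ∨ B.
  \neg ((\forall v\, \forall y\, (\neg L(y) \lor M(v))) \lor (\exists x\, M(x))) \lor (\forall s\, \exists w\, (\neg M(s) \lor \neg M(w)))
Push ¬ through the quantifiers and connectives to reach negation normal form:
  (\exists v\, \exists y\, (L(y) \land \neg M(v))) \land (\forall x\, \neg M(x)) \lor (\forall s\, \exists w\, (\neg M(s) \lor \neg M(w)))
Extract every quantifier outward, since the variables are now distinct and don't occur free across branches:
  \exists v\, \exists y\, \forall x\, \forall s\, \exists w\, (L(y) \land \neg M(v) \land \neg M(x) \lor \neg M(s) \lor \neg M(w))
The prefix is \exists v \exists y \forall x \forall s \exists w: 2 universal, 3 existential.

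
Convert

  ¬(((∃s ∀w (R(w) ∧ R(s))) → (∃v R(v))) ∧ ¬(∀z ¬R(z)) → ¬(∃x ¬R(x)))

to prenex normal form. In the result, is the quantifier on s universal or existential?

universal

Eliminate → and ↔ using ¬ and ∨.
  ¬(¬((¬(∃s ∀w (R(w) ∧ R(s))) ∨ (∃v R(v))) ∧ ¬(∀z ¬R(z))) ∨ ¬(∃x ¬R(x)))
Move each ¬ inward, flipping quantifiers it crosses:
  ((∀s ∃w (¬R(w) ∨ ¬R(s))) ∨ (∃v R(v))) ∧ (∃z R(z)) ∧ (∃x ¬R(x))
All bound variables are already distinct, so no renaming is needed.
Extract every quantifier outward, since the variables are now distinct and don't occur free across branches:
  ∀s ∃w ∃v ∃z ∃x ((¬R(w) ∨ ¬R(s) ∨ R(v)) ∧ R(z) ∧ ¬R(x))
The quantifier ∃s sits under an odd number of negations (counting the antecedent side of each →), so it flips to ∀s.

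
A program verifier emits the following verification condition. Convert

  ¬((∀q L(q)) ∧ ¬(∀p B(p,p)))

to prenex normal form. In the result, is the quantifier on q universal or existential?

existential

Move each ¬ inward, flipping quantifiers it crosses:
  (∃q ¬L(q)) ∨ (∀p B(p,p))
All bound variables are already distinct, so no renaming is needed.
Finally move all quantifiers to the prefix:
  ∃q ∀p (¬L(q) ∨ B(p,p))
The quantifier ∀q sits under an odd number of negations, so it flips to ∃q.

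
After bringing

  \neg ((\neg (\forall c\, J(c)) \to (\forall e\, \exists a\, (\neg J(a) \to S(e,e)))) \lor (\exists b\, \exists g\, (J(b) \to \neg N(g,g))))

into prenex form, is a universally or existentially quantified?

universal

Eliminate → and ↔ using ¬ and ∨.
  \neg (\neg \neg (\forall c\, J(c)) \lor (\forall e\, \exists a\, (\neg \neg J(a) \lor S(e,e))) \lor (\exists b\, \exists g\, (\neg J(b) \lor \neg N(g,g))))
Drive negations inward (¬∀x A ≡ ∃x ¬A, ¬∃x A ≡ ∀x ¬A, De Morgan for ∧/∨):
  (\exists c\, \neg J(c)) \land (\exists e\, \forall a\, (\neg J(a) \land \neg S(e,e))) \land (\forall b\, \forall g\, (J(b) \land N(g,g)))
Pull the quantifiers to the front (each side's bound variable is not free in the other side):
  \exists c\, \exists e\, \forall a\, \forall b\, \forall g\, (\neg J(c) \land \neg J(a) \land \neg S(e,e) \land J(b) \land N(g,g))
The quantifier \exists a sits under an odd number of negations (counting the antecedent side of each →), so it flips to \forall a.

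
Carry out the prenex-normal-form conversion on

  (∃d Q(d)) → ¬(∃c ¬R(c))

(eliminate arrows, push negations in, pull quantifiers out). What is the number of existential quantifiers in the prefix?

First replace A → B with ¬A ∨ B.
  ¬(∃d Q(d)) ∨ ¬(∃c ¬R(c))
Drive negations inward (¬∀x A ≡ ∃x ¬A, ¬∃x A ≡ ∀x ¬A, De Morgan for ∧/∨):
  (∀d ¬Q(d)) ∨ (∀c R(c))
All bound variables are already distinct, so no renaming is needed.
Pull the quantifiers to the front (each side's bound variable is not free in the other side):
  ∀d ∀c (¬Q(d) ∨ R(c))
The prefix is ∀d ∀c: 2 universal, 0 existential.

0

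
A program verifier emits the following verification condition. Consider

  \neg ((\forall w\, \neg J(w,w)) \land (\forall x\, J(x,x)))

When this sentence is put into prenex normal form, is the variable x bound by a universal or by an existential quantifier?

existential

Move each ¬ inward, flipping quantifiers it crosses:
  (\exists w\, J(w,w)) \lor (\exists x\, \neg J(x,x))
All bound variables are already distinct, so no renaming is needed.
Finally move all quantifiers to the prefix:
  \exists w\, \exists x\, (J(w,w) \lor \neg J(x,x))
The quantifier \forall x sits under an odd number of negations, so it flips to \exists x.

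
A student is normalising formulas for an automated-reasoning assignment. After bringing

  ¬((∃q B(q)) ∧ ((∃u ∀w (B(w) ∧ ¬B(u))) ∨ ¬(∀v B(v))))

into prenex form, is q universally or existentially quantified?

universal

Drive negations inward (¬∀x A ≡ ∃x ¬A, ¬∃x A ≡ ∀x ¬A, De Morgan for ∧/∨):
  (∀q ¬B(q)) ∨ (∀u ∃w (¬B(w) ∨ B(u))) ∧ (∀v B(v))
All bound variables are already distinct, so no renaming is needed.
Extract every quantifier outward, since the variables are now distinct and don't occur free across branches:
  ∀q ∀u ∃w ∀v (¬B(q) ∨ (¬B(w) ∨ B(u)) ∧ B(v))
The quantifier ∃q sits under an odd number of negations, so it flips to ∀q.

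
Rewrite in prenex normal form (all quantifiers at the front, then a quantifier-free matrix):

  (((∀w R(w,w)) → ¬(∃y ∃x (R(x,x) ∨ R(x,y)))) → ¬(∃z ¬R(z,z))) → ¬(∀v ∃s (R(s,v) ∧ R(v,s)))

Rewrite implications/biconditionals: A → B as ¬A ∨ B.
  ¬(¬(¬(∀w R(w,w)) ∨ ¬(∃y ∃x (R(x,x) ∨ R(x,y)))) ∨ ¬(∃z ¬R(z,z))) ∨ ¬(∀v ∃s (R(s,v) ∧ R(v,s)))
Push ¬ through the quantifiers and connectives to reach negation normal form:
  ((∃w ¬R(w,w)) ∨ (∀y ∀x (¬R(x,x) ∧ ¬R(x,y)))) ∧ (∃z ¬R(z,z)) ∨ (∃v ∀s (¬R(s,v) ∨ ¬R(v,s)))
All bound variables are already distinct, so no renaming is needed.
Extract every quantifier outward, since the variables are now distinct and don't occur free across branches:
  ∃w ∀y ∀x ∃z ∃v ∀s ((¬R(w,w) ∨ ¬R(x,x) ∧ ¬R(x,y)) ∧ ¬R(z,z) ∨ ¬R(s,v) ∨ ¬R(v,s))

∃w ∀y ∀x ∃z ∃v ∀s ((¬R(w,w) ∨ ¬R(x,x) ∧ ¬R(x,y)) ∧ ¬R(z,z) ∨ ¬R(s,v) ∨ ¬R(v,s))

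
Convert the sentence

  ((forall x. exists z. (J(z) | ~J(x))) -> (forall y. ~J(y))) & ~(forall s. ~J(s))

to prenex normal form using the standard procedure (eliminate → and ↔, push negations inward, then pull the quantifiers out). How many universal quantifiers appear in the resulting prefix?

Eliminate → and ↔ using ¬ and ∨.
  (~(forall x. exists z. (J(z) | ~J(x))) | (forall y. ~J(y))) & ~(forall s. ~J(s))
Drive negations inward (¬∀x A ≡ ∃x ¬A, ¬∃x A ≡ ∀x ¬A, De Morgan for ∧/∨):
  ((exists x. forall z. (~J(z) & J(x))) | (forall y. ~J(y))) & (exists s. J(s))
All bound variables are already distinct, so no renaming is needed.
Extract every quantifier outward, since the variables are now distinct and don't occur free across branches:
  exists x. forall z. forall y. exists s. ((~J(z) & J(x) | ~J(y)) & J(s))
The prefix is exists x forall z forall y exists s: 2 universal, 2 existential.

2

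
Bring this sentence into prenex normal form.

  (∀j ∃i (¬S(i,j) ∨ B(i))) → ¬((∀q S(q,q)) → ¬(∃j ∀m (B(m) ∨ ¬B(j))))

Eliminate → and ↔ using ¬ and ∨.
  ¬(∀j ∃i (¬S(i,j) ∨ B(i))) ∨ ¬(¬(∀q S(q,q)) ∨ ¬(∃j ∀m (B(m) ∨ ¬B(j))))
Push ¬ through the quantifiers and connectives to reach negation normal form:
  (∃j ∀i (S(i,j) ∧ ¬B(i))) ∨ (∀q S(q,q)) ∧ (∃j ∀m (B(m) ∨ ¬B(j)))
Standardize variables apart so no two quantifiers bind the same name: j↦p.
  (∃j ∀i (S(i,j) ∧ ¬B(i))) ∨ (∀q S(q,q)) ∧ (∃p ∀m (B(m) ∨ ¬B(p)))
Finally move all quantifiers to the prefix:
  ∃j ∀i ∀q ∃p ∀m (S(i,j) ∧ ¬B(i) ∨ S(q,q) ∧ (B(m) ∨ ¬B(p)))

∃j ∀i ∀q ∃p ∀m (S(i,j) ∧ ¬B(i) ∨ S(q,q) ∧ (B(m) ∨ ¬B(p)))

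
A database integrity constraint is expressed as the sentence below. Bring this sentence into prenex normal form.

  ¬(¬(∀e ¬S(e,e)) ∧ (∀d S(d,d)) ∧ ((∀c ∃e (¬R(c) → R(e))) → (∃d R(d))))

∀e ∃d ∀c ∃w ∀s (¬S(e,e) ∨ ¬S(d,d) ∨ (R(c) ∨ R(w)) ∧ ¬R(s))

First replace A → B with ¬A ∨ B.
  ¬(¬(∀e ¬S(e,e)) ∧ (∀d S(d,d)) ∧ (¬(∀c ∃e (¬¬R(c) ∨ R(e))) ∨ (∃d R(d))))
Drive negations inward (¬∀x A ≡ ∃x ¬A, ¬∃x A ≡ ∀x ¬A, De Morgan for ∧/∨):
  (∀e ¬S(e,e)) ∨ (∃d ¬S(d,d)) ∨ (∀c ∃e (R(c) ∨ R(e))) ∧ (∀d ¬R(d))
Rename bound variables to avoid capture: e↦w, d↦s.
  (∀e ¬S(e,e)) ∨ (∃d ¬S(d,d)) ∨ (∀c ∃w (R(c) ∨ R(w))) ∧ (∀s ¬R(s))
Extract every quantifier outward, since the variables are now distinct and don't occur free across branches:
  ∀e ∃d ∀c ∃w ∀s (¬S(e,e) ∨ ¬S(d,d) ∨ (R(c) ∨ R(w)) ∧ ¬R(s))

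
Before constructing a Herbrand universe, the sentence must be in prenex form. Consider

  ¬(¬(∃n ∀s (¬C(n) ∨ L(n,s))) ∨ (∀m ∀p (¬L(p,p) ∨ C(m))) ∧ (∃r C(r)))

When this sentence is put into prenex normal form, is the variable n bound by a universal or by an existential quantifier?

existential

Move each ¬ inward, flipping quantifiers it crosses:
  (∃n ∀s (¬C(n) ∨ L(n,s))) ∧ ((∃m ∃p (L(p,p) ∧ ¬C(m))) ∨ (∀r ¬C(r)))
Extract every quantifier outward, since the variables are now distinct and don't occur free across branches:
  ∃n ∀s ∃m ∃p ∀r ((¬C(n) ∨ L(n,s)) ∧ (L(p,p) ∧ ¬C(m) ∨ ¬C(r)))
The quantifier ∃n sits under an even number of negations, so it remains existential.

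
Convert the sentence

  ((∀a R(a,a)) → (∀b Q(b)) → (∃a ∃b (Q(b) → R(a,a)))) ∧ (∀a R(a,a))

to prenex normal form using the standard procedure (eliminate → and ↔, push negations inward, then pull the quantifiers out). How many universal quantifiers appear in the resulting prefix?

1

Rewrite implications/biconditionals: A → B as ¬A ∨ B.
  (¬(∀a R(a,a)) ∨ ¬(∀b Q(b)) ∨ (∃a ∃b (¬Q(b) ∨ R(a,a)))) ∧ (∀a R(a,a))
Push ¬ through the quantifiers and connectives to reach negation normal form:
  ((∃a ¬R(a,a)) ∨ (∃b ¬Q(b)) ∨ (∃a ∃b (¬Q(b) ∨ R(a,a)))) ∧ (∀a R(a,a))
Standardize variables apart so no two quantifiers bind the same name: a↦s, b↦u1, a↦t.
  ((∃a ¬R(a,a)) ∨ (∃b ¬Q(b)) ∨ (∃s ∃u1 (¬Q(u1) ∨ R(s,s)))) ∧ (∀t R(t,t))
Extract every quantifier outward, since the variables are now distinct and don't occur free across branches:
  ∃a ∃b ∃s ∃u1 ∀t ((¬R(a,a) ∨ ¬Q(b) ∨ ¬Q(u1) ∨ R(s,s)) ∧ R(t,t))
The prefix is ∃a ∃b ∃s ∃u1 ∀t: 1 universal, 4 existential.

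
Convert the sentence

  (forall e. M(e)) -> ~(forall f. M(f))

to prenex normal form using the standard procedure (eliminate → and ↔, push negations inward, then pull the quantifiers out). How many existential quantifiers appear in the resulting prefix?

2

Rewrite implications/biconditionals: A → B as ¬A ∨ B.
  ~(forall e. M(e)) | ~(forall f. M(f))
Drive negations inward (¬∀x A ≡ ∃x ¬A, ¬∃x A ≡ ∀x ¬A, De Morgan for ∧/∨):
  (exists e. ~M(e)) | (exists f. ~M(f))
Extract every quantifier outward, since the variables are now distinct and don't occur free across branches:
  exists e. exists f. (~M(e) | ~M(f))
The prefix is exists e exists f: 0 universal, 2 existential.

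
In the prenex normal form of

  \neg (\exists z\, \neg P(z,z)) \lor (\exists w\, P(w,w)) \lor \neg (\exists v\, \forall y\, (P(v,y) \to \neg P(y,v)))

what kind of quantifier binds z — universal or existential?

Eliminate → and ↔ using ¬ and ∨.
  \neg (\exists z\, \neg P(z,z)) \lor (\exists w\, P(w,w)) \lor \neg (\exists v\, \forall y\, (\neg P(v,y) \lor \neg P(y,v)))
Drive negations inward (¬∀x A ≡ ∃x ¬A, ¬∃x A ≡ ∀x ¬A, De Morgan for ∧/∨):
  (\forall z\, P(z,z)) \lor (\exists w\, P(w,w)) \lor (\forall v\, \exists y\, (P(v,y) \land P(y,v)))
All bound variables are already distinct, so no renaming is needed.
Extract every quantifier outward, since the variables are now distinct and don't occur free across branches:
  \forall z\, \exists w\, \forall v\, \exists y\, (P(z,z) \lor P(w,w) \lor P(v,y) \land P(y,v))
The quantifier \exists z sits under an odd number of negations (counting the antecedent side of each →), so it flips to \forall z.

universal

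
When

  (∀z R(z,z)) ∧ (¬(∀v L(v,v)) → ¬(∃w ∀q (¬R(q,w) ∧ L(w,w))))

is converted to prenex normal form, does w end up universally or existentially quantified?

First replace A → B with ¬A ∨ B.
  (∀z R(z,z)) ∧ (¬¬(∀v L(v,v)) ∨ ¬(∃w ∀q (¬R(q,w) ∧ L(w,w))))
Push ¬ through the quantifiers and connectives to reach negation normal form:
  (∀z R(z,z)) ∧ ((∀v L(v,v)) ∨ (∀w ∃q (R(q,w) ∨ ¬L(w,w))))
All bound variables are already distinct, so no renaming is needed.
Pull the quantifiers to the front (each side's bound variable is not free in the other side):
  ∀z ∀v ∀w ∃q (R(z,z) ∧ (L(v,v) ∨ R(q,w) ∨ ¬L(w,w)))
The quantifier ∃w sits under an odd number of negations (counting the antecedent side of each →), so it flips to ∀w.

universal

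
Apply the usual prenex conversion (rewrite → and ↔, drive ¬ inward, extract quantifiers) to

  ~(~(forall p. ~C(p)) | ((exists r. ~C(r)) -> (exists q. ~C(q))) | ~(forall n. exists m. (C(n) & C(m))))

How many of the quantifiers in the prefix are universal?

First replace A → B with ¬A ∨ B.
  ~(~(forall p. ~C(p)) | ~(exists r. ~C(r)) | (exists q. ~C(q)) | ~(forall n. exists m. (C(n) & C(m))))
Move each ¬ inward, flipping quantifiers it crosses:
  (forall p. ~C(p)) & (exists r. ~C(r)) & (forall q. C(q)) & (forall n. exists m. (C(n) & C(m)))
Pull the quantifiers to the front (each side's bound variable is not free in the other side):
  forall p. exists r. forall q. forall n. exists m. (~C(p) & ~C(r) & C(q) & C(n) & C(m))
The prefix is forall p exists r forall q forall n exists m: 3 universal, 2 existential.

3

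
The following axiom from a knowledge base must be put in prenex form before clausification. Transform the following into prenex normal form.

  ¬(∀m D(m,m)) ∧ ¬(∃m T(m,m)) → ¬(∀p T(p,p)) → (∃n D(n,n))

First replace A → B with ¬A ∨ B.
  ¬(¬(∀m D(m,m)) ∧ ¬(∃m T(m,m))) ∨ ¬¬(∀p T(p,p)) ∨ (∃n D(n,n))
Move each ¬ inward, flipping quantifiers it crosses:
  (∀m D(m,m)) ∨ (∃m T(m,m)) ∨ (∀p T(p,p)) ∨ (∃n D(n,n))
Give each quantifier a distinct variable: m↦r.
  (∀m D(m,m)) ∨ (∃r T(r,r)) ∨ (∀p T(p,p)) ∨ (∃n D(n,n))
Extract every quantifier outward, since the variables are now distinct and don't occur free across branches:
  ∀m ∃r ∀p ∃n (D(m,m) ∨ T(r,r) ∨ T(p,p) ∨ D(n,n))

∀m ∃r ∀p ∃n (D(m,m) ∨ T(r,r) ∨ T(p,p) ∨ D(n,n))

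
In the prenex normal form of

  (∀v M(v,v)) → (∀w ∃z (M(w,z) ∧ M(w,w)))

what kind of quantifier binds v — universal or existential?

Rewrite implications/biconditionals: A → B as ¬A ∨ B.
  ¬(∀v M(v,v)) ∨ (∀w ∃z (M(w,z) ∧ M(w,w)))
Drive negations inward (¬∀x A ≡ ∃x ¬A, ¬∃x A ≡ ∀x ¬A, De Morgan for ∧/∨):
  (∃v ¬M(v,v)) ∨ (∀w ∃z (M(w,z) ∧ M(w,w)))
All bound variables are already distinct, so no renaming is needed.
Finally move all quantifiers to the prefix:
  ∃v ∀w ∃z (¬M(v,v) ∨ M(w,z) ∧ M(w,w))
The quantifier ∀v sits under an odd number of negations (counting the antecedent side of each →), so it flips to ∃v.

existential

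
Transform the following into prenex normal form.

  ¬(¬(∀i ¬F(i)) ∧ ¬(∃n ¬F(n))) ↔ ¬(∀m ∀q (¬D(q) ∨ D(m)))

Eliminate → and ↔ using ¬ and ∨; A ↔ B as (¬A ∨ B) ∧ (¬B ∨ A).
  (¬¬(¬(∀i ¬F(i)) ∧ ¬(∃n ¬F(n))) ∨ ¬(∀m ∀q (¬D(q) ∨ D(m)))) ∧ (¬¬(∀m ∀q (¬D(q) ∨ D(m))) ∨ ¬(¬(∀i ¬F(i)) ∧ ¬(∃n ¬F(n))))
Move each ¬ inward, flipping quantifiers it crosses:
  ((∃i F(i)) ∧ (∀n F(n)) ∨ (∃m ∃q (D(q) ∧ ¬D(m)))) ∧ ((∀m ∀q (¬D(q) ∨ D(m))) ∨ (∀i ¬F(i)) ∨ (∃n ¬F(n)))
Standardize variables apart so no two quantifiers bind the same name: m↦v1, q↦z, i↦p, n↦w.
  ((∃i F(i)) ∧ (∀n F(n)) ∨ (∃m ∃q (D(q) ∧ ¬D(m)))) ∧ ((∀v1 ∀z (¬D(z) ∨ D(v1))) ∨ (∀p ¬F(p)) ∨ (∃w ¬F(w)))
Pull the quantifiers to the front (each side's bound variable is not free in the other side):
  ∃i ∀n ∃m ∃q ∀v1 ∀z ∀p ∃w ((F(i) ∧ F(n) ∨ D(q) ∧ ¬D(m)) ∧ (¬D(z) ∨ D(v1) ∨ ¬F(p) ∨ ¬F(w)))

∃i ∀n ∃m ∃q ∀v1 ∀z ∀p ∃w ((F(i) ∧ F(n) ∨ D(q) ∧ ¬D(m)) ∧ (¬D(z) ∨ D(v1) ∨ ¬F(p) ∨ ¬F(w)))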